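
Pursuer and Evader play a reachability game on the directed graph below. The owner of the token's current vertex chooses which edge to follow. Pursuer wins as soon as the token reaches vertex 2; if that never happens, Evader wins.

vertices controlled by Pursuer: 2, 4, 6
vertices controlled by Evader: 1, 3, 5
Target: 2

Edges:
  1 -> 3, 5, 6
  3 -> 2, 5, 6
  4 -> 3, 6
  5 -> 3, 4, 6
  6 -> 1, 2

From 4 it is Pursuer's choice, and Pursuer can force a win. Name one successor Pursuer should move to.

A0 = {2}
A1: add {6} — 6 (Pursuer) has 6→2.
A2: add {4} — 4 (Pursuer) has 4→6.
A3 = A2; e.g. 1 (Evader) can still go to 3. Fixed point.
From 4, successor 6 is in the attractor (rank 1); the other successor 3 is not.

6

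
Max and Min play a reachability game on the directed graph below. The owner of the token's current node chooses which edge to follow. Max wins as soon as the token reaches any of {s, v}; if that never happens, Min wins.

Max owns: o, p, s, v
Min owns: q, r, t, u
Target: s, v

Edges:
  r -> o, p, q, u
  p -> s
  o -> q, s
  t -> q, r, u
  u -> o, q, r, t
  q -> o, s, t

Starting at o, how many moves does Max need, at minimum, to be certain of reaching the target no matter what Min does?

1

A0 = {s, v}
A1: add {o, p} — o (Max) has o→s; p (Max) has p→s.
A2 = A1; e.g. q (Min) can still go to t. Fixed point.
o enters the attractor at level 1, so Max can force the target in 1 move from there.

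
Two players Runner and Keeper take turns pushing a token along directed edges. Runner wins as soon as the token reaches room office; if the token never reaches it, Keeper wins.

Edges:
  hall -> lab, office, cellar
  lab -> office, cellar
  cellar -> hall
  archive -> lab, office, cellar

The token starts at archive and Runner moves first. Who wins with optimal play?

Track states (vertex, player-to-move).
A0 = {(office,Runner), (office,Keeper)}
A1: add {(hall,Runner), (lab,Runner), (archive,Runner)}.
(archive,Runner) ∈ A1 ⇒ Runner forces the target.

Runner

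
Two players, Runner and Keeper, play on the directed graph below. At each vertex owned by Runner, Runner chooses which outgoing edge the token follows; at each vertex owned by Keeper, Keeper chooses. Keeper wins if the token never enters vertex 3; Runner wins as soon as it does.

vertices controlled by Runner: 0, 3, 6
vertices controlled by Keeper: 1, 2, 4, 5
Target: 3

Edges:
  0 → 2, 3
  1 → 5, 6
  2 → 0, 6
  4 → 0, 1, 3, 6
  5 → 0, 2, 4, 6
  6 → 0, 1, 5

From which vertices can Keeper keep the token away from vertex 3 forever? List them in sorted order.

A0 = {3}
A1: add {0} — 0 (Runner) has 0→3.
A2: add {6} — 6 (Runner) has 6→0.
A3: add {2} — 2 (Keeper): all of {0, 6} already in.
A4 = A3; e.g. 1 (Keeper) can still go to 5. Fixed point.
Runner's attractor = {0, 2, 3, 6}; Keeper avoids the target exactly from the complement.

1, 4, 5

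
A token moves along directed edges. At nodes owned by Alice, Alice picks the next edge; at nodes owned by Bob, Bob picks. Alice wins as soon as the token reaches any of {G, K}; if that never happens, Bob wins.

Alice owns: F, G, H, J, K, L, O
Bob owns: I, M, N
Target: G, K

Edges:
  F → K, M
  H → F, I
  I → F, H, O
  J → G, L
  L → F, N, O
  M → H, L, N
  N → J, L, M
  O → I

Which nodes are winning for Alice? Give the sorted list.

A0 = {G, K}
A1: add {F, J} — F (Alice) has F→K; J (Alice) has J→G.
A2: add {H, L} — H (Alice) has H→F; L (Alice) has L→F.
A3 = A2; e.g. I (Bob) can still go to O. Fixed point.
Alice's winning region = {F, G, H, J, K, L}.

F, G, H, J, K, L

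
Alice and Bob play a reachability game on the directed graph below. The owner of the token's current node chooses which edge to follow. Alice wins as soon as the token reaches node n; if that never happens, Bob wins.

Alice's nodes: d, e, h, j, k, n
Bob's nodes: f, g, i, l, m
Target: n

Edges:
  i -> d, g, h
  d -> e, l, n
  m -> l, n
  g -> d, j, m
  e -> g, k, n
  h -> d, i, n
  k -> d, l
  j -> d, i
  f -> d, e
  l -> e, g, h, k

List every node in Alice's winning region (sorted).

A0 = {n}
A1: add {d, e, h} — d (Alice) has d→n; e (Alice) has e→n; h (Alice) has h→n.
A2: add {f, j, k} — f (Bob): all of {d, e} already in; j (Alice) has j→d; k (Alice) has k→d.
A3 = A2; e.g. g (Bob) can still go to m. Fixed point.
Alice's winning region = {d, e, f, h, j, k, n}.

d, e, f, h, j, k, n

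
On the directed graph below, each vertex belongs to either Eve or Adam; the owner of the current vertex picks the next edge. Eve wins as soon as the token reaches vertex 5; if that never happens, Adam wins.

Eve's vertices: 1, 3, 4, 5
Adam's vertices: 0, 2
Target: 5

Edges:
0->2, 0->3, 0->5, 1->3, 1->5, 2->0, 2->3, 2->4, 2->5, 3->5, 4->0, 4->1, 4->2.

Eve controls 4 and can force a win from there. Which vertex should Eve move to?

A0 = {5}
A1: add {1, 3} — 1 (Eve) has 1→5; 3 (Eve) has 3→5.
A2: add {4} — 4 (Eve) has 4→1.
A3 = A2; e.g. 0 (Adam) can still go to 2. Fixed point.
From 4, successor 1 is in the attractor (rank 1); the other successors 0, 2 are not.

1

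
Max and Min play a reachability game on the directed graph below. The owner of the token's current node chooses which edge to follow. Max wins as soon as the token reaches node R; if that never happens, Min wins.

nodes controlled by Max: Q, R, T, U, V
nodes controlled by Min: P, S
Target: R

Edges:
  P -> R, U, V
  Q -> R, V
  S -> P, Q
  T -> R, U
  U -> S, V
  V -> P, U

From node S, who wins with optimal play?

Min

A0 = {R}
A1: add {Q, T} — Q (Max) has Q→R; T (Max) has T→R.
A2 = A1; e.g. P (Min) can still go to U. Fixed point.
S never enters the attractor, so Min can avoid the target forever.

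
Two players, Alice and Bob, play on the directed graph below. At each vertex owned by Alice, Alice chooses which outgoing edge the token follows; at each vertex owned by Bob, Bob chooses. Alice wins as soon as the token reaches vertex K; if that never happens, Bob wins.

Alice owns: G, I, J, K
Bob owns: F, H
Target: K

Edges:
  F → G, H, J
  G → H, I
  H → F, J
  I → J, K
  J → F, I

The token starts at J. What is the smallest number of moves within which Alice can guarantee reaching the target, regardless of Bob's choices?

2

A0 = {K}
A1: add {I} — I (Alice) has I→K.
A2: add {G, J} — G (Alice) has G→I; J (Alice) has J→I.
A3 = A2; e.g. F (Bob) can still go to H. Fixed point.
J enters the attractor at level 2, so Alice can force the target in 2 moves from there.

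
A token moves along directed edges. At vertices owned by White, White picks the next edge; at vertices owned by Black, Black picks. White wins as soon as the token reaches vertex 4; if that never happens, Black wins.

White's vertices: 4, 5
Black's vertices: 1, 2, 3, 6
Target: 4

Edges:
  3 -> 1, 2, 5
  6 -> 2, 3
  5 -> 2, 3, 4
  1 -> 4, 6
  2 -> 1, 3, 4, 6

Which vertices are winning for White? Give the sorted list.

4, 5

A0 = {4}
A1: add {5} — 5 (White) has 5→4.
A2 = A1; e.g. 1 (Black) can still go to 6. Fixed point.
White's winning region = {4, 5}.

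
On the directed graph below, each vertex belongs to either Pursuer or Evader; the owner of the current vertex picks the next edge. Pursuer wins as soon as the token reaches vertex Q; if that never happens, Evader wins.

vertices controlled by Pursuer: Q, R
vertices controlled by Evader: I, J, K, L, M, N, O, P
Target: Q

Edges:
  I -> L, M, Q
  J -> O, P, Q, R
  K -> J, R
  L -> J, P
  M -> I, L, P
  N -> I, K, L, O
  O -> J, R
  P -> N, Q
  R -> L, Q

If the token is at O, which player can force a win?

A0 = {Q}
A1: add {R} — R (Pursuer) has R→Q.
A2 = A1; e.g. I (Evader) can still go to L. Fixed point.
O never enters the attractor, so Evader can avoid the target forever.

Evader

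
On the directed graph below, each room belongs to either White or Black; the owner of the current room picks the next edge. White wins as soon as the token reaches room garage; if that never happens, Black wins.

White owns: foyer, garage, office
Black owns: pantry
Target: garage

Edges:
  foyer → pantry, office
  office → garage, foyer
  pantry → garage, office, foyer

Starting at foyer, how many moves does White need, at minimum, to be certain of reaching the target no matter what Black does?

2

A0 = {garage}
A1: add {office} — office (White) has office→garage.
A2: add {foyer} — foyer (White) has foyer→office.
foyer enters the attractor at level 2, so White can force the target in 2 moves from there.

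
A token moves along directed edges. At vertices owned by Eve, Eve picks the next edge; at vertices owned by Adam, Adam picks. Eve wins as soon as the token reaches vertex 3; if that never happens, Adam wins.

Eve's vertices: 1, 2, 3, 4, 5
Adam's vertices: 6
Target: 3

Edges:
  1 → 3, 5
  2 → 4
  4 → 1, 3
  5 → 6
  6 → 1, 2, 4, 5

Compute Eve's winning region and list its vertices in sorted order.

A0 = {3}
A1: add {1, 4} — 1 (Eve) has 1→3; 4 (Eve) has 4→3.
A2: add {2} — 2 (Eve) has 2→4.
A3 = A2; e.g. 5 (Eve) has no edge into A2. Fixed point.
Eve's winning region = {1, 2, 3, 4}.

1, 2, 3, 4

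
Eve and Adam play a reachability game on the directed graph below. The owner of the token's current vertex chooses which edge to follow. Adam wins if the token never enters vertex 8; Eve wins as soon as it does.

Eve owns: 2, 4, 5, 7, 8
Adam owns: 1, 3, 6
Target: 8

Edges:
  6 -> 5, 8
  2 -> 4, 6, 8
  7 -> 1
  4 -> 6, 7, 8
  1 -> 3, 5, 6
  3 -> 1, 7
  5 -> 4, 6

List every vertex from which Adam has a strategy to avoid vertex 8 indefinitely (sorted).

1, 3, 7

A0 = {8}
A1: add {2, 4} — 2 (Eve) has 2→8; 4 (Eve) has 4→8.
A2: add {5} — 5 (Eve) has 5→4.
A3: add {6} — 6 (Adam): all of {5, 8} already in.
A4 = A3; e.g. 1 (Adam) can still go to 3. Fixed point.
Eve's attractor = {2, 4, 5, 6, 8}; Adam avoids the target exactly from the complement.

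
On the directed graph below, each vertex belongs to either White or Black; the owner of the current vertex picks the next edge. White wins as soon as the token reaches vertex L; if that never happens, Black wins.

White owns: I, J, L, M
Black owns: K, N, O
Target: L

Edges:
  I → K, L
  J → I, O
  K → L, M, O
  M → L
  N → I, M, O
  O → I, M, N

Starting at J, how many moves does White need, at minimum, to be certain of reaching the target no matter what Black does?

2

A0 = {L}
A1: add {I, M} — I (White) has I→L; M (White) has M→L.
A2: add {J} — J (White) has J→I.
A3 = A2; e.g. K (Black) can still go to O. Fixed point.
J enters the attractor at level 2, so White can force the target in 2 moves from there.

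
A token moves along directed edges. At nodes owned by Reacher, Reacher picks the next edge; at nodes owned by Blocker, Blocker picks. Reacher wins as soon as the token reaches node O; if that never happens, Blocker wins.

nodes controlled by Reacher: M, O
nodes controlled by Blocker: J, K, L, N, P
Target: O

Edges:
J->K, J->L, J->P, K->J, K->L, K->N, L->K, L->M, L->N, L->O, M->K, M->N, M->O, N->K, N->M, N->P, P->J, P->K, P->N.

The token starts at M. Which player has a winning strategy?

A0 = {O}
A1: add {M} — M (Reacher) has M→O.
A2 = A1; e.g. J (Blocker) can still go to K. Fixed point.
M ∈ A1, so Reacher can force the target.

Reacher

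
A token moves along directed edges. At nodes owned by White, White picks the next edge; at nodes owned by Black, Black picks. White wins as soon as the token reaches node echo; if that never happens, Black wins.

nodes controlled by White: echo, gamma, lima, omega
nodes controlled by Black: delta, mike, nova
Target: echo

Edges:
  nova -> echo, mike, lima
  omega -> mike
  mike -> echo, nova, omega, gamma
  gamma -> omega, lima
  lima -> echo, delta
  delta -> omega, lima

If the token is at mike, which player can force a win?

Black

A0 = {echo}
A1: add {lima} — lima (White) has lima→echo.
A2: add {gamma} — gamma (White) has gamma→lima.
A3 = A2; e.g. nova (Black) can still go to mike. Fixed point.
mike never enters the attractor, so Black can avoid the target forever.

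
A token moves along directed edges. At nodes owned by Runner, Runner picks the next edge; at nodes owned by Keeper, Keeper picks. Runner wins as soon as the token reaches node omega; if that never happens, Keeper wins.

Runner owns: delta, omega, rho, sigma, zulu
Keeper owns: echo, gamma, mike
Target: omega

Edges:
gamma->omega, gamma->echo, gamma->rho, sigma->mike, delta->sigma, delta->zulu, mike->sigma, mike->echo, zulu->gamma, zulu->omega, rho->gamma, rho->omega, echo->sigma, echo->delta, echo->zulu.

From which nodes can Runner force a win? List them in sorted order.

delta, omega, rho, zulu

A0 = {omega}
A1: add {rho, zulu} — zulu (Runner) has zulu→omega; rho (Runner) has rho→omega.
A2: add {delta} — delta (Runner) has delta→zulu.
A3 = A2; e.g. gamma (Keeper) can still go to echo. Fixed point.
Runner's winning region = {delta, omega, rho, zulu}.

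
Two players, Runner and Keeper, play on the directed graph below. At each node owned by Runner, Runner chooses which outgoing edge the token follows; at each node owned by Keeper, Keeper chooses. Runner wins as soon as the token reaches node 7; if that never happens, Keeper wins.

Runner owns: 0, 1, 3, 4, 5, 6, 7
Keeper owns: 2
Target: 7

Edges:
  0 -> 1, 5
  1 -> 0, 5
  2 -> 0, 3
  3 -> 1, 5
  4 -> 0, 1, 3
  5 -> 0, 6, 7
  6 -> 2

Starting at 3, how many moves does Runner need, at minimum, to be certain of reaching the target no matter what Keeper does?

A0 = {7}
A1: add {5} — 5 (Runner) has 5→7.
A2: add {0, 1, 3} — 0 (Runner) has 0→5; 1 (Runner) has 1→5; 3 (Runner) has 3→5.
3 enters the attractor at level 2, so Runner can force the target in 2 moves from there.

2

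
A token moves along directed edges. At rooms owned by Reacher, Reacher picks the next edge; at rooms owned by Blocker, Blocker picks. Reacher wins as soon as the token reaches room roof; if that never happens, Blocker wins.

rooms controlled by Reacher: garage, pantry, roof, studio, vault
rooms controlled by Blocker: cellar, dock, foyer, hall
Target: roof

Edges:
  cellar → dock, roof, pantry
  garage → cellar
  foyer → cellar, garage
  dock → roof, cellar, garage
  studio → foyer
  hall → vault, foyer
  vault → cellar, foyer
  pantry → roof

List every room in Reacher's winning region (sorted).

A0 = {roof}
A1: add {pantry} — pantry (Reacher) has pantry→roof.
A2 = A1; e.g. dock (Blocker) can still go to cellar. Fixed point.
Reacher's winning region = {pantry, roof}.

pantry, roof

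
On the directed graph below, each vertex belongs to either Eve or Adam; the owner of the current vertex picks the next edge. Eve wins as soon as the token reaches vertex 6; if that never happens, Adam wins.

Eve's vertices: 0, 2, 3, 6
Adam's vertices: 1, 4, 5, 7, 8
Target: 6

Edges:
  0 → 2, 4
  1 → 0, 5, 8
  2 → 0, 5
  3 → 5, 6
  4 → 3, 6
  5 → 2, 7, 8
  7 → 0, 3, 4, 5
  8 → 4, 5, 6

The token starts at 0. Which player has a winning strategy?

Eve

A0 = {6}
A1: add {3} — 3 (Eve) has 3→6.
A2: add {4} — 4 (Adam): all of {3, 6} already in.
A3: add {0} — 0 (Eve) has 0→4.
0 ∈ A3, so Eve can force the target.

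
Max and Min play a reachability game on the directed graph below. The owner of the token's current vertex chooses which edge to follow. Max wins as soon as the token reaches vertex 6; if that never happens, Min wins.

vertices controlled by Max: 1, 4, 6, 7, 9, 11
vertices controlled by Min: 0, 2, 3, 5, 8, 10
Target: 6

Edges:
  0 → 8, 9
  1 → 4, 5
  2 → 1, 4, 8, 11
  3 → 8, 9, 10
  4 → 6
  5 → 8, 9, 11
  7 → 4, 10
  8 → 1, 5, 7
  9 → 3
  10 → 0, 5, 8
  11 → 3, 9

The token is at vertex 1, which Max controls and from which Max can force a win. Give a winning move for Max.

4

A0 = {6}
A1: add {4} — 4 (Max) has 4→6.
A2: add {1, 7} — 1 (Max) has 1→4; 7 (Max) has 7→4.
A3 = A2; e.g. 0 (Min) can still go to 8. Fixed point.
From 1, successor 4 is in the attractor (rank 1); the other successor 5 is not.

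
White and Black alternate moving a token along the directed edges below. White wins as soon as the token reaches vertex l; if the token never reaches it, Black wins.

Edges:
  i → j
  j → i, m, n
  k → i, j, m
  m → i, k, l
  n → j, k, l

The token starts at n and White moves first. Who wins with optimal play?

White

Track states (vertex, player-to-move).
A0 = {(l,White), (l,Black)}
A1: add {(m,White), (n,White)}.
(n,White) ∈ A1 ⇒ White forces the target.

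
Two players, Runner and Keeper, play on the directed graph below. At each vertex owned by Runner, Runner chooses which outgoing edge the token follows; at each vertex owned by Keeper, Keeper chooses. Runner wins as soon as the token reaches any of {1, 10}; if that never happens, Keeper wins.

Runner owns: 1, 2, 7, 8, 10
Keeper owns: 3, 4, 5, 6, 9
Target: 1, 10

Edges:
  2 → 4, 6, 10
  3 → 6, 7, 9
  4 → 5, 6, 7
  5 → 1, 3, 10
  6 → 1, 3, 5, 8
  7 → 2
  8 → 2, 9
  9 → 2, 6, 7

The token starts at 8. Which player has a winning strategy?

A0 = {1, 10}
A1: add {2} — 2 (Runner) has 2→10.
A2: add {7, 8} — 7 (Runner) has 7→2; 8 (Runner) has 8→2.
A3 = A2; e.g. 3 (Keeper) can still go to 6. Fixed point.
8 ∈ A2, so Runner can force the target.

Runner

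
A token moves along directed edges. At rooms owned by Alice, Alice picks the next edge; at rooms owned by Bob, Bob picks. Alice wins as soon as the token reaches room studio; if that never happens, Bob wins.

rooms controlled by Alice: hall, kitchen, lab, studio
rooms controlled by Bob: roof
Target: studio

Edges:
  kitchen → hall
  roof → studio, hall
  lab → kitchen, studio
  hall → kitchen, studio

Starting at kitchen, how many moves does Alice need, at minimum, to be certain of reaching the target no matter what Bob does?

A0 = {studio}
A1: add {hall, lab} — lab (Alice) has lab→studio; hall (Alice) has hall→studio.
A2: add {kitchen, roof} — kitchen (Alice) has kitchen→hall; roof (Bob): all of {studio, hall} already in.
A2 = all vertices. Fixed point.
kitchen enters the attractor at level 2, so Alice can force the target in 2 moves from there.

2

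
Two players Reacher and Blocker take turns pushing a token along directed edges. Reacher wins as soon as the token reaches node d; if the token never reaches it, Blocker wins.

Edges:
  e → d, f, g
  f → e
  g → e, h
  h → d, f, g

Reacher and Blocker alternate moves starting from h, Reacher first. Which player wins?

Track states (vertex, player-to-move).
A0 = {(d,Reacher), (d,Blocker)}
A1: add {(e,Reacher), (h,Reacher)}.
(h,Reacher) ∈ A1 ⇒ Reacher forces the target.

Reacher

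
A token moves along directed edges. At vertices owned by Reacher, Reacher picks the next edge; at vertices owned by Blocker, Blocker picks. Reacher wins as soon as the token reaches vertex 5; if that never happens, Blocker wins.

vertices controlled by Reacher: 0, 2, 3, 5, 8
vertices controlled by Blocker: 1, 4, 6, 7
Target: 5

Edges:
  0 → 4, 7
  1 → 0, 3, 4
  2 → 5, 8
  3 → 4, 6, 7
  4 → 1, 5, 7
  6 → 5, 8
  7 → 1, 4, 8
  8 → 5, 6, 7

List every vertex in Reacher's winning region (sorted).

A0 = {5}
A1: add {2, 8} — 2 (Reacher) has 2→5; 8 (Reacher) has 8→5.
A2: add {6} — 6 (Blocker): all of {5, 8} already in.
A3: add {3} — 3 (Reacher) has 3→6.
A4 = A3; e.g. 0 (Reacher) has no edge into A3. Fixed point.
Reacher's winning region = {2, 3, 5, 6, 8}.

2, 3, 5, 6, 8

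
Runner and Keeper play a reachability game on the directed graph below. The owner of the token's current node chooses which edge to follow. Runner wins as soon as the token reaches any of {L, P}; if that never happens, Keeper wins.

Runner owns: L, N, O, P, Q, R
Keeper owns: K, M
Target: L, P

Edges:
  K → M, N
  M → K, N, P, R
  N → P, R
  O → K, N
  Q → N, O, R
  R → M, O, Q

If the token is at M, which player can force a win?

A0 = {L, P}
A1: add {N} — N (Runner) has N→P.
A2: add {O, Q} — O (Runner) has O→N; Q (Runner) has Q→N.
A3: add {R} — R (Runner) has R→O.
A4 = A3; e.g. K (Keeper) can still go to M. Fixed point.
M never enters the attractor, so Keeper can avoid the target forever.

Keeper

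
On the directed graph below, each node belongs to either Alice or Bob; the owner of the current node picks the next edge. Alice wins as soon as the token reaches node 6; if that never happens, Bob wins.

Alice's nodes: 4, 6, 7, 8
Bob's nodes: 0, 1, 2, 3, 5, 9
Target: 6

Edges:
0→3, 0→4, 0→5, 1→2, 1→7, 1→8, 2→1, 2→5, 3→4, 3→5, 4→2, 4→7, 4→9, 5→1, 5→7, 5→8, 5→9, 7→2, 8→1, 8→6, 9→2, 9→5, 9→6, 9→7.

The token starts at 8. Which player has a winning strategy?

Alice

A0 = {6}
A1: add {8} — 8 (Alice) has 8→6.
A2 = A1; e.g. 0 (Bob) can still go to 3. Fixed point.
8 ∈ A1, so Alice can force the target.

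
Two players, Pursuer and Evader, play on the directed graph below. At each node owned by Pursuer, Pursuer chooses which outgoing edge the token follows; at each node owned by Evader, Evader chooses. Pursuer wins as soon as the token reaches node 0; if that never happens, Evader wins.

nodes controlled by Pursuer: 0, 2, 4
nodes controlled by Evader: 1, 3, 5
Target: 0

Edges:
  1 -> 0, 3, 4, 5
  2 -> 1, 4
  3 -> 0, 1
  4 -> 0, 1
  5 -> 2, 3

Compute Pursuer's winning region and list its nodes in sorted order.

0, 2, 4

A0 = {0}
A1: add {4} — 4 (Pursuer) has 4→0.
A2: add {2} — 2 (Pursuer) has 2→4.
A3 = A2; e.g. 1 (Evader) can still go to 3. Fixed point.
Pursuer's winning region = {0, 2, 4}.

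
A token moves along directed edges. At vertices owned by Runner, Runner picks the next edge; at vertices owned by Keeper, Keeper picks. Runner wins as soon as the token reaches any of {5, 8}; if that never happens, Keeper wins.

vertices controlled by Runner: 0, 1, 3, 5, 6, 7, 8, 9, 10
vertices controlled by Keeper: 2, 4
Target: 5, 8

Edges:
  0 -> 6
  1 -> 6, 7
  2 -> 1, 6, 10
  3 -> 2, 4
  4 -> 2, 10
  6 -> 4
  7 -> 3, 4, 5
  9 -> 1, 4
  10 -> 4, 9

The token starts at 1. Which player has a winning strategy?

Runner

A0 = {5, 8}
A1: add {7} — 7 (Runner) has 7→5.
A2: add {1} — 1 (Runner) has 1→7.
1 ∈ A2, so Runner can force the target.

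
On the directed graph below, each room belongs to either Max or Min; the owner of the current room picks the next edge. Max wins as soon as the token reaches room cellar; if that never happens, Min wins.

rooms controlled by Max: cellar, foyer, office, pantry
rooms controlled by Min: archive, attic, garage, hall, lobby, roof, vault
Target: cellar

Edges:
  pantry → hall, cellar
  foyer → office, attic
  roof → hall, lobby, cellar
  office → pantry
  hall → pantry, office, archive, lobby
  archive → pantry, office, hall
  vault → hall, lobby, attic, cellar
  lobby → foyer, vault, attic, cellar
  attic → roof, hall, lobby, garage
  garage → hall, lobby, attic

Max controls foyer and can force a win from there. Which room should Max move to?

A0 = {cellar}
A1: add {pantry} — pantry (Max) has pantry→cellar.
A2: add {office} — office (Max) has office→pantry.
A3: add {foyer} — foyer (Max) has foyer→office.
A4 = A3; e.g. roof (Min) can still go to hall. Fixed point.
From foyer, successor office is in the attractor (rank 2); the other successor attic is not.

office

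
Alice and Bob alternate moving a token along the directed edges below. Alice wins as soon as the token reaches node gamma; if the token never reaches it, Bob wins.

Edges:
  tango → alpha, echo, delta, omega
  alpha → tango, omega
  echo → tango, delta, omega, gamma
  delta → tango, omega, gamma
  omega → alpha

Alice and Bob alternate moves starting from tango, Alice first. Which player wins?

Bob

Track states (vertex, player-to-move).
A0 = {(gamma,Alice), (gamma,Bob)}
A1: add {(echo,Alice), (delta,Alice)}.
A2 = A1; e.g. (tango,Alice) stays out. (tango,Alice) never enters ⇒ Bob avoids the target.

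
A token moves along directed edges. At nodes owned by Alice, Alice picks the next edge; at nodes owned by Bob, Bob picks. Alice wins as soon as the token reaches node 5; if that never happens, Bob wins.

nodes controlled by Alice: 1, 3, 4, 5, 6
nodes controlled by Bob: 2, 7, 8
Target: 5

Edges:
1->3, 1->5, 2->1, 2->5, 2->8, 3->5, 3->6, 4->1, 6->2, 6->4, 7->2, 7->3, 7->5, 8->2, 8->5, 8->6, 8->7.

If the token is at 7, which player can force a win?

Bob

A0 = {5}
A1: add {1, 3} — 1 (Alice) has 1→5; 3 (Alice) has 3→5.
A2: add {4} — 4 (Alice) has 4→1.
A3: add {6} — 6 (Alice) has 6→4.
A4 = A3; e.g. 2 (Bob) can still go to 8. Fixed point.
7 never enters the attractor, so Bob can avoid the target forever.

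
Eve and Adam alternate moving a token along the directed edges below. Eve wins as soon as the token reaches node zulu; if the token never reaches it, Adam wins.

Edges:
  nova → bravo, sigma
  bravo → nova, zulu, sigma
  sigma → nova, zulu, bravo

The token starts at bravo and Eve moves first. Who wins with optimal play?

Track states (vertex, player-to-move).
A0 = {(zulu,Eve), (zulu,Adam)}
A1: add {(bravo,Eve), (sigma,Eve)}.
(bravo,Eve) ∈ A1 ⇒ Eve forces the target.

Eve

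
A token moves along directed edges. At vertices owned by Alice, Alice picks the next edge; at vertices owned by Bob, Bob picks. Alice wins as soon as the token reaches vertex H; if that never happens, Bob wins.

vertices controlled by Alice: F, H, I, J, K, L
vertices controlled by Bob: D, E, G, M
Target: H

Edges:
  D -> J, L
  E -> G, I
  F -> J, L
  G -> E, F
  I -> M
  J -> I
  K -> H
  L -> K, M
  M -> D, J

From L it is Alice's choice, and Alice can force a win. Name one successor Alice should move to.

A0 = {H}
A1: add {K} — K (Alice) has K→H.
A2: add {L} — L (Alice) has L→K.
A3: add {F} — F (Alice) has F→L.
A4 = A3; e.g. D (Bob) can still go to J. Fixed point.
From L, successor K is in the attractor (rank 1); the other successor M is not.

K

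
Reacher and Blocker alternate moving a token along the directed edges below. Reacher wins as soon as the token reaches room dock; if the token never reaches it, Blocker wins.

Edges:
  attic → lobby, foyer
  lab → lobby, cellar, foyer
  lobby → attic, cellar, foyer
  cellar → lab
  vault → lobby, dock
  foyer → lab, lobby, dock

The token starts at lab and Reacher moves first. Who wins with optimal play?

Blocker

Track states (vertex, player-to-move).
A0 = {(dock,Reacher), (dock,Blocker)}
A1: add {(vault,Reacher), (foyer,Reacher)}.
A2 = A1; e.g. (attic,Reacher) stays out. (lab,Reacher) never enters ⇒ Blocker avoids the target.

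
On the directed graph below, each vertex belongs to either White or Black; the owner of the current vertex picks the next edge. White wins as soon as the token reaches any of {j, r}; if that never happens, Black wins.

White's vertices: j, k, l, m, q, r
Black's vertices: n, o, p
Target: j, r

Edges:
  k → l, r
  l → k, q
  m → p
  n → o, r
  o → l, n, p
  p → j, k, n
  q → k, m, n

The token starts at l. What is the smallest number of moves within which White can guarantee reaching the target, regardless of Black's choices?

A0 = {j, r}
A1: add {k} — k (White) has k→r.
A2: add {l, q} — l (White) has l→k; q (White) has q→k.
A3 = A2; e.g. m (White) has no edge into A2. Fixed point.
l enters the attractor at level 2, so White can force the target in 2 moves from there.

2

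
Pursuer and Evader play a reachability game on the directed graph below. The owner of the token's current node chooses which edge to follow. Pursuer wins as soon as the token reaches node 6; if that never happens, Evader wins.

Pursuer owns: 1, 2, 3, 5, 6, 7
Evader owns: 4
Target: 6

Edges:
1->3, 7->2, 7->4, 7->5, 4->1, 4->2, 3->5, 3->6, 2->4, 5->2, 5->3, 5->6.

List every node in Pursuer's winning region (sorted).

1, 3, 5, 6, 7

A0 = {6}
A1: add {3, 5} — 3 (Pursuer) has 3→6; 5 (Pursuer) has 5→6.
A2: add {1, 7} — 1 (Pursuer) has 1→3; 7 (Pursuer) has 7→5.
A3 = A2; e.g. 2 (Pursuer) has no edge into A2. Fixed point.
Pursuer's winning region = {1, 3, 5, 6, 7}.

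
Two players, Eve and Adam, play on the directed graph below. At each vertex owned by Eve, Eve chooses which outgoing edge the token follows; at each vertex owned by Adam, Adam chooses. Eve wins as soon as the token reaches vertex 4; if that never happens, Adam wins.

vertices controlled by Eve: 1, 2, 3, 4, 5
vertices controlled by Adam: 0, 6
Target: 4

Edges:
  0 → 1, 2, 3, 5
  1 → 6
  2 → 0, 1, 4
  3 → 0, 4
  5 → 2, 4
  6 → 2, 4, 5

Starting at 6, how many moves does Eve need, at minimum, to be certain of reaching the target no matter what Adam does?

A0 = {4}
A1: add {2, 3, 5} — 2 (Eve) has 2→4; 3 (Eve) has 3→4; 5 (Eve) has 5→4.
A2: add {6} — 6 (Adam): all of {2, 4, 5} already in.
6 enters the attractor at level 2, so Eve can force the target in 2 moves from there.

2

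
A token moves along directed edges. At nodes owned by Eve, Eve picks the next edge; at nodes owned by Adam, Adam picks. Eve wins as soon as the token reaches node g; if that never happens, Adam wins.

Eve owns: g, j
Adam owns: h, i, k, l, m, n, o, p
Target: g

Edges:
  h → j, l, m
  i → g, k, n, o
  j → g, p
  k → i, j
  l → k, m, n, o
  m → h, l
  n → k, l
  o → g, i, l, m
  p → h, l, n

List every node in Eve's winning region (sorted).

g, j

A0 = {g}
A1: add {j} — j (Eve) has j→g.
A2 = A1; e.g. h (Adam) can still go to l. Fixed point.
Eve's winning region = {g, j}.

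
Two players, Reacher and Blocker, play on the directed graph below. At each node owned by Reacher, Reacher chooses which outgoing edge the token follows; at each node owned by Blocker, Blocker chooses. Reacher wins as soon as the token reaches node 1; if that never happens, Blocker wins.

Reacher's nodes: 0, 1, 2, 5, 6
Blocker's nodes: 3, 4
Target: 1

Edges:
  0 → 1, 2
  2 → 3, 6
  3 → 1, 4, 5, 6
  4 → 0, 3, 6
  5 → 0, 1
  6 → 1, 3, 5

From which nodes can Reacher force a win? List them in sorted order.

0, 1, 2, 5, 6

A0 = {1}
A1: add {0, 5, 6} — 0 (Reacher) has 0→1; 5 (Reacher) has 5→1; 6 (Reacher) has 6→1.
A2: add {2} — 2 (Reacher) has 2→6.
A3 = A2; e.g. 3 (Blocker) can still go to 4. Fixed point.
Reacher's winning region = {0, 1, 2, 5, 6}.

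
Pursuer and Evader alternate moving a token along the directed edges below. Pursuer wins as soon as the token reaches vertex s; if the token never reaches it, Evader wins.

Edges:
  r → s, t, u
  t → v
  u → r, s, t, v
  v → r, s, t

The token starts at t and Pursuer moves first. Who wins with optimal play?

Track states (vertex, player-to-move).
A0 = {(s,Pursuer), (s,Evader)}
A1: add {(r,Pursuer), (u,Pursuer), (v,Pursuer)}.
A2: add {(t,Evader)}.
A3 = A2; e.g. (r,Evader) stays out. (t,Pursuer) never enters ⇒ Evader avoids the target.

Evader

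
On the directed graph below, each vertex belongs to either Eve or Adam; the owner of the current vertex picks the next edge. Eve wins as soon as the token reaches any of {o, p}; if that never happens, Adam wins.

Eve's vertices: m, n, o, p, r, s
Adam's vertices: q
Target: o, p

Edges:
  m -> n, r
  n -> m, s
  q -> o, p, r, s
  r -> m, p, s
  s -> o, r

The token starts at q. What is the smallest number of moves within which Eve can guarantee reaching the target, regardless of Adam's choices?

A0 = {o, p}
A1: add {r, s} — r (Eve) has r→p; s (Eve) has s→o.
A2: add {m, n, q} — m (Eve) has m→r; n (Eve) has n→s; q (Adam): all of {o, p, r, s} already in.
A2 = all vertices. Fixed point.
q enters the attractor at level 2, so Eve can force the target in 2 moves from there.

2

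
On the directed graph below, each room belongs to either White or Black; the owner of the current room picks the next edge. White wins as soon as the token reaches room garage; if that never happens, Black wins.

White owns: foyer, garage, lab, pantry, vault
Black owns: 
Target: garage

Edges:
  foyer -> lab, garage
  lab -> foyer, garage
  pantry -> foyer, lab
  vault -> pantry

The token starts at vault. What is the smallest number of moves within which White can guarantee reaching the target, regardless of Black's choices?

3

A0 = {garage}
A1: add {foyer, lab} — foyer (White) has foyer→garage; lab (White) has lab→garage.
A2: add {pantry} — pantry (White) has pantry→foyer.
A3: add {vault} — vault (White) has vault→pantry.
A3 = all vertices. Fixed point.
vault enters the attractor at level 3, so White can force the target in 3 moves from there.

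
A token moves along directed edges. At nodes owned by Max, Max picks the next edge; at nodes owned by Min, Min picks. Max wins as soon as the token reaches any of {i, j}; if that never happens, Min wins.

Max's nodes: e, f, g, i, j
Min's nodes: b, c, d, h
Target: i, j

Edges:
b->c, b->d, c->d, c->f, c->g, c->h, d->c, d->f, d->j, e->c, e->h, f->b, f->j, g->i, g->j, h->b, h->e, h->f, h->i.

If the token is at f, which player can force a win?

A0 = {i, j}
A1: add {f, g} — f (Max) has f→j; g (Max) has g→i.
A2 = A1; e.g. b (Min) can still go to c. Fixed point.
f ∈ A1, so Max can force the target.

Max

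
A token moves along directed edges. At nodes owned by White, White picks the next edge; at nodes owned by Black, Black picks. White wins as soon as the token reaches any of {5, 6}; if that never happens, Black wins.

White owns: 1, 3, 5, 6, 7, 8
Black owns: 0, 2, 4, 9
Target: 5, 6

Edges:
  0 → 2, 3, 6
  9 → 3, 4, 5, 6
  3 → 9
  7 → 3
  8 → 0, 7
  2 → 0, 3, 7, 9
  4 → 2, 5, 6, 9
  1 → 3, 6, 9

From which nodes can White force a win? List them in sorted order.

A0 = {5, 6}
A1: add {1} — 1 (White) has 1→6.
A2 = A1; e.g. 0 (Black) can still go to 2. Fixed point.
White's winning region = {1, 5, 6}.

1, 5, 6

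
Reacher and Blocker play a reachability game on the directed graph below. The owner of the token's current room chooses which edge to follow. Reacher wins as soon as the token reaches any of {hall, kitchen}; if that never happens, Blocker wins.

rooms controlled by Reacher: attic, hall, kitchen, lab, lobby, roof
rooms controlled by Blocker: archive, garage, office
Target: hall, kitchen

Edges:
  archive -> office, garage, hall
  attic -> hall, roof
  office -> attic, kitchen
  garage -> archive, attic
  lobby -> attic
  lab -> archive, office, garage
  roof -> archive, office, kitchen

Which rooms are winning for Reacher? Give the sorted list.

A0 = {hall, kitchen}
A1: add {attic, roof} — attic (Reacher) has attic→hall; roof (Reacher) has roof→kitchen.
A2: add {lobby, office} — office (Blocker): all of {attic, kitchen} already in; lobby (Reacher) has lobby→attic.
A3: add {lab} — lab (Reacher) has lab→office.
A4 = A3; e.g. archive (Blocker) can still go to garage. Fixed point.
Reacher's winning region = {attic, hall, kitchen, lab, lobby, office, roof}.

attic, hall, kitchen, lab, lobby, office, roof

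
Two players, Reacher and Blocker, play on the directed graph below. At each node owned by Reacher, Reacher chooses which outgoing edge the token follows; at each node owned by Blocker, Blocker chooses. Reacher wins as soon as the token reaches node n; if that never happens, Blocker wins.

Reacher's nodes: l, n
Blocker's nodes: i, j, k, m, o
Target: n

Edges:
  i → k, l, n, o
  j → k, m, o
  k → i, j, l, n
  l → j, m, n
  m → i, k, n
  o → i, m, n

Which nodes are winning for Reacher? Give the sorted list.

A0 = {n}
A1: add {l} — l (Reacher) has l→n.
A2 = A1; e.g. i (Blocker) can still go to k. Fixed point.
Reacher's winning region = {l, n}.

l, n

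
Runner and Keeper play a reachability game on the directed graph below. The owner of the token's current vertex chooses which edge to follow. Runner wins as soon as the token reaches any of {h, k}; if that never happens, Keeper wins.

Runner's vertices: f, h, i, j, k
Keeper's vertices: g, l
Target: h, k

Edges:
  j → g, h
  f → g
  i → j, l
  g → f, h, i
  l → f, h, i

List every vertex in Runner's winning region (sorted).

A0 = {h, k}
A1: add {j} — j (Runner) has j→h.
A2: add {i} — i (Runner) has i→j.
A3 = A2; e.g. f (Runner) has no edge into A2. Fixed point.
Runner's winning region = {h, i, j, k}.

h, i, j, k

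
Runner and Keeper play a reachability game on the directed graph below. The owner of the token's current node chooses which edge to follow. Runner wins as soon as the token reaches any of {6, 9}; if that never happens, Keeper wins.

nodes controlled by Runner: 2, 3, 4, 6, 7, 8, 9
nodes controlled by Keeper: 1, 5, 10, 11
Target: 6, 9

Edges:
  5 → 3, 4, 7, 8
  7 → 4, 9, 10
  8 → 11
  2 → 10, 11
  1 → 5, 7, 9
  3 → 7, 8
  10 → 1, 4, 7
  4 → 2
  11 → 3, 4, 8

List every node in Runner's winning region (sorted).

A0 = {6, 9}
A1: add {7} — 7 (Runner) has 7→9.
A2: add {3} — 3 (Runner) has 3→7.
A3 = A2; e.g. 1 (Keeper) can still go to 5. Fixed point.
Runner's winning region = {3, 6, 7, 9}.

3, 6, 7, 9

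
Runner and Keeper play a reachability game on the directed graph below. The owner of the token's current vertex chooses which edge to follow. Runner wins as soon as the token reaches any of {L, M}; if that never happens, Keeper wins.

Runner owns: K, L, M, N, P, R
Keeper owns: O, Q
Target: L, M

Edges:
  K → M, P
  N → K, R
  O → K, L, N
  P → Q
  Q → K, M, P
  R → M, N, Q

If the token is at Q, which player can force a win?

Keeper

A0 = {L, M}
A1: add {K, R} — K (Runner) has K→M; R (Runner) has R→M.
A2: add {N} — N (Runner) has N→K.
A3: add {O} — O (Keeper): all of {K, L, N} already in.
A4 = A3; e.g. P (Runner) has no edge into A3. Fixed point.
Q never enters the attractor, so Keeper can avoid the target forever.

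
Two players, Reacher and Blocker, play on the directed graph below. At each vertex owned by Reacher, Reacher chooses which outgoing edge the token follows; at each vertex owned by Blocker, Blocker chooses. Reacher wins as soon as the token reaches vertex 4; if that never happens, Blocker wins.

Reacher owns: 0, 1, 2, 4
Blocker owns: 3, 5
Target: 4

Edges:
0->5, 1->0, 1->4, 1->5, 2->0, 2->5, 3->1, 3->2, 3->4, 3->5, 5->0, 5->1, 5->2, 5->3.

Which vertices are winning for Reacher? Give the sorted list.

A0 = {4}
A1: add {1} — 1 (Reacher) has 1→4.
A2 = A1; e.g. 0 (Reacher) has no edge into A1. Fixed point.
Reacher's winning region = {1, 4}.

1, 4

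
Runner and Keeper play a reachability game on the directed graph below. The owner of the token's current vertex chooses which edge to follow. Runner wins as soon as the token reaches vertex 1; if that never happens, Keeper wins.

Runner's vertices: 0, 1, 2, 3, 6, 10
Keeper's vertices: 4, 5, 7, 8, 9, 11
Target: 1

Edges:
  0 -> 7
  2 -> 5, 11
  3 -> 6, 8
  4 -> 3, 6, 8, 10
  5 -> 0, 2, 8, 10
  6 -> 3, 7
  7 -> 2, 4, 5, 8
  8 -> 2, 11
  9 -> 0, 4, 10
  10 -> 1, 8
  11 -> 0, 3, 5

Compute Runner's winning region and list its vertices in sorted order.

A0 = {1}
A1: add {10} — 10 (Runner) has 10→1.
A2 = A1; e.g. 0 (Runner) has no edge into A1. Fixed point.
Runner's winning region = {1, 10}.

1, 10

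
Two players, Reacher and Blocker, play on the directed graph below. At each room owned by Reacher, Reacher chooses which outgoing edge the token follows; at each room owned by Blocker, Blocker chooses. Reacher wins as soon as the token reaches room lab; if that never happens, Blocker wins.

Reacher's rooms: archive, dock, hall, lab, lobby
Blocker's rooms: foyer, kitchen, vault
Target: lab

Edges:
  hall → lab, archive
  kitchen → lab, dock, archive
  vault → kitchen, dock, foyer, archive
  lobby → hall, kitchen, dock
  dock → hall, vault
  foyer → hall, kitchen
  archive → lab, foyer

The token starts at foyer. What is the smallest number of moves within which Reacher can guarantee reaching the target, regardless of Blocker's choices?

4

A0 = {lab}
A1: add {archive, hall} — hall (Reacher) has hall→lab; archive (Reacher) has archive→lab.
A2: add {dock, lobby} — lobby (Reacher) has lobby→hall; dock (Reacher) has dock→hall.
A3: add {kitchen} — kitchen (Blocker): all of {lab, dock, archive} already in.
A4: add {foyer} — foyer (Blocker): all of {hall, kitchen} already in.
foyer enters the attractor at level 4, so Reacher can force the target in 4 moves from there.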